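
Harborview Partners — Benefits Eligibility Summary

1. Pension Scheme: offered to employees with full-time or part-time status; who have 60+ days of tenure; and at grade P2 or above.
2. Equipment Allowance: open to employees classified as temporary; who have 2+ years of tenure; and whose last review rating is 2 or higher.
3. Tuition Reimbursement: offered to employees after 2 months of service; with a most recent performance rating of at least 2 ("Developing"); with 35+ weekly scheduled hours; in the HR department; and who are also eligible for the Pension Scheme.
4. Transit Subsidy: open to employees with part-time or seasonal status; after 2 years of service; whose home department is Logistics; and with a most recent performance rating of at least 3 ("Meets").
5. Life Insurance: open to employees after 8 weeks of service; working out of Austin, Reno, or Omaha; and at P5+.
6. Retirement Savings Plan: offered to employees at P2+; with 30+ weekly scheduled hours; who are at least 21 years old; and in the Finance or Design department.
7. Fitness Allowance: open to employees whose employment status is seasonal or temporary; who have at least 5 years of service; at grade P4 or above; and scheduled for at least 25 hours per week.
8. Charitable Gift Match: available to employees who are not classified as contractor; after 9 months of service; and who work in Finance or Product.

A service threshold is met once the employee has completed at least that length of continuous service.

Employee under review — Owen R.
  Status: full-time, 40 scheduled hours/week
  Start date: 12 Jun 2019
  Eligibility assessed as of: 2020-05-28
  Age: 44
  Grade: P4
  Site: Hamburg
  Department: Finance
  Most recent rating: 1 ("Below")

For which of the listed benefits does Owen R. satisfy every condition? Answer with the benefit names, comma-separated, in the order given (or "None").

Service from 12 Jun 2019 to 2020-05-28: 351 days.
Pension Scheme — status full-time ✓; service 351 days ≥ 60 days ✓; grade P4 ≥ P2 ✓ → eligible.
Equipment Allowance — status full-time ✗ (requires temporary) → not eligible.
Tuition Reimbursement — service 351 days ≥ 2 months (≈60 days) ✓; rating 1 < 2 ✗ → not eligible.
Transit Subsidy — status full-time ✗ (requires part-time or seasonal) → not eligible.
Life Insurance — service 351 days ≥ 8 weeks (≈56 days) ✓; site Hamburg ✗ (not Austin, Reno, or Omaha) → not eligible.
Retirement Savings Plan — grade P4 ≥ P2 ✓; 40 hrs/wk ≥ 30 ✓; age 44 ≥ 21 ✓; dept Finance ✓ → eligible.
Fitness Allowance — status full-time ✗ (requires seasonal or temporary) → not eligible.
Charitable Gift Match — status full-time ✓ (not excluded); service 351 days ≥ 9 months (≈270 days) ✓; dept Finance ✓ → eligible.

Pension Scheme, Retirement Savings Plan, Charitable Gift Match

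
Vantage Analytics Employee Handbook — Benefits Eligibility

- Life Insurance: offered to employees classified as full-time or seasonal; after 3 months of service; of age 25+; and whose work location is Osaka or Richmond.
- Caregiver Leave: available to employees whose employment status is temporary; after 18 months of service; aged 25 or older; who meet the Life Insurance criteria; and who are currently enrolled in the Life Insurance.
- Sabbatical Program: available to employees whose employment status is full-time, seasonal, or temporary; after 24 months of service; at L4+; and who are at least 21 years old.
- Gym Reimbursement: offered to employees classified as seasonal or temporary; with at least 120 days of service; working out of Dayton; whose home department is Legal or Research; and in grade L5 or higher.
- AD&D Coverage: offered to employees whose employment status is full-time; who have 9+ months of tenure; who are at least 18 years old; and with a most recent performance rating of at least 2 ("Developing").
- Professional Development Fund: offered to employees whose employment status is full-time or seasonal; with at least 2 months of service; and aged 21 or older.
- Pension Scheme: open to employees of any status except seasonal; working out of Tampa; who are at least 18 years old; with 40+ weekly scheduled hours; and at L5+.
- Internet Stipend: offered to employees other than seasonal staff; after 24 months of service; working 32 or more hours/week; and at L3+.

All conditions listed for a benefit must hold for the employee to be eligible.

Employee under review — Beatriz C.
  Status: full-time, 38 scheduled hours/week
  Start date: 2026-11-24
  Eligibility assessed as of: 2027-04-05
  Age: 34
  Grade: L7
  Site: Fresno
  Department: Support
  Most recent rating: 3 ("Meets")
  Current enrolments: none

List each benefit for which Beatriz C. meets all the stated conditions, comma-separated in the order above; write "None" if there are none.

Service from 2026-11-24 to 2027-04-05: 132 days.
Life Insurance — status full-time ✓; service 132 days ≥ 3 months (≈90 days) ✓; age 34 ≥ 25 ✓; site Fresno ✗ (not Osaka or Richmond) → not eligible.
Caregiver Leave — status full-time ✗ (requires temporary) → not eligible.
Sabbatical Program — status full-time ✓; service 132 days < 24 months (≈720 days) ✗ → not eligible.
Gym Reimbursement — status full-time ✗ (requires seasonal or temporary) → not eligible.
AD&D Coverage — status full-time ✓; service 132 days < 9 months (≈270 days) ✗ → not eligible.
Professional Development Fund — status full-time ✓; service 132 days ≥ 2 months (≈60 days) ✓; age 34 ≥ 21 ✓ → eligible.
Pension Scheme — status full-time ✓ (not excluded); site Fresno ✗ (not Tampa) → not eligible.
Internet Stipend — status full-time ✓ (not excluded); service 132 days < 24 months (≈720 days) ✗ → not eligible.

Professional Development Fund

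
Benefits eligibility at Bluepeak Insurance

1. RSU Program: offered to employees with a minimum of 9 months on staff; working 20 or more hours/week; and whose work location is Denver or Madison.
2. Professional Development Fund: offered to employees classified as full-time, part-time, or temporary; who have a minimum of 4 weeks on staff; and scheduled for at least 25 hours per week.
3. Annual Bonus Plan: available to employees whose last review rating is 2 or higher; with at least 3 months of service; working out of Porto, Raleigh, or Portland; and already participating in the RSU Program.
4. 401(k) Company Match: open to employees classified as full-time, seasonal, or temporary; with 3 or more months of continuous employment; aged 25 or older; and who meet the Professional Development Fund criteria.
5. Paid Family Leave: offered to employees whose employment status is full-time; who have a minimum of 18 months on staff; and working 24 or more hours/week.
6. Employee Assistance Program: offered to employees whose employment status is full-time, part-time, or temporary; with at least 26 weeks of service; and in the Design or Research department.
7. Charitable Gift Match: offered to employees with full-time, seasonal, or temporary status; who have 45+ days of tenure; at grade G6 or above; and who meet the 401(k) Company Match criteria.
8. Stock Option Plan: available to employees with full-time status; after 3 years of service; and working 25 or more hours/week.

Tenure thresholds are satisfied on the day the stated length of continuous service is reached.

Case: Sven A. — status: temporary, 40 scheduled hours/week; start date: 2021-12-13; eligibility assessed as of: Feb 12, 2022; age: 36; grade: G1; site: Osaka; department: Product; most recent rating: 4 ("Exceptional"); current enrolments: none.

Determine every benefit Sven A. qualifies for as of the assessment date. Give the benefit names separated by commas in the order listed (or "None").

Service from 2021-12-13 to Feb 12, 2022: 61 days.
RSU Program — service 61 days < 9 months (≈270 days) ✗ → not eligible.
Professional Development Fund — status temporary ✓; service 61 days ≥ 4 weeks (≈28 days) ✓; 40 hrs/wk ≥ 25 ✓ → eligible.
Annual Bonus Plan — rating 4 ≥ 2 ✓; service 61 days < 3 months (≈90 days) ✗ → not eligible.
401(k) Company Match — status temporary ✓; service 61 days < 3 months (≈90 days) ✗ → not eligible.
Paid Family Leave — status temporary ✗ (requires full-time) → not eligible.
Employee Assistance Program — status temporary ✓; service 61 days < 26 weeks (≈182 days) ✗ → not eligible.
Charitable Gift Match — status temporary ✓; service 61 days ≥ 45 days ✓; grade G1 < G6 ✗ → not eligible.
Stock Option Plan — status temporary ✗ (requires full-time) → not eligible.

Professional Development Fund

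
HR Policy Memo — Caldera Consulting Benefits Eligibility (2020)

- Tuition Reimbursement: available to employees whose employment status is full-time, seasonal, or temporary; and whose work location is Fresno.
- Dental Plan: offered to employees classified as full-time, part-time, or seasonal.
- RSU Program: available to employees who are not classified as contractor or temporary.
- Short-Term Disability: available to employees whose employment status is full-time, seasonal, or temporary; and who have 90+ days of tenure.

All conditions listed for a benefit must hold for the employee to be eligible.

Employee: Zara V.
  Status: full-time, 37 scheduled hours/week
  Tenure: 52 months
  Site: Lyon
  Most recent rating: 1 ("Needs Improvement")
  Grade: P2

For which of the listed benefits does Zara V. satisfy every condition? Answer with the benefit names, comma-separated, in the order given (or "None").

Dental Plan, RSU Program, Short-Term Disability

Tuition Reimbursement — status full-time ✓; site Lyon ✗ (not Fresno) → not eligible.
Dental Plan — status full-time ✓ → eligible.
RSU Program — status full-time ✓ (not excluded) → eligible.
Short-Term Disability — status full-time ✓; service 52 months ≥ 90 days ✓ → eligible.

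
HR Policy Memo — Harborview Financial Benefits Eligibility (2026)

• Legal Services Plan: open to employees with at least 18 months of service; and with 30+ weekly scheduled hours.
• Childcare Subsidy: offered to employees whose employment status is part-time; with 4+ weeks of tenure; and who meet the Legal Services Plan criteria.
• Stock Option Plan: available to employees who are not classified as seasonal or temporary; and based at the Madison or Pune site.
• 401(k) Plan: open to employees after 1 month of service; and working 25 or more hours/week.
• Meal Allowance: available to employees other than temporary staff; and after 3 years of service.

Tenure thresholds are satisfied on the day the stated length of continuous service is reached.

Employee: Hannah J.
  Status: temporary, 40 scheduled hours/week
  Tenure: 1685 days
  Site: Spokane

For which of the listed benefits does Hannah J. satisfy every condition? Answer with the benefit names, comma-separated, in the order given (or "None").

Legal Services Plan — service 1685 days ≥ 18 months (≈540 days) ✓; 40 hrs/wk ≥ 30 ✓ → eligible.
Childcare Subsidy — status temporary ✗ (requires part-time) → not eligible.
Stock Option Plan — status temporary ✗ (excluded) → not eligible.
401(k) Plan — service 1685 days ≥ 1 month (≈30 days) ✓; 40 hrs/wk ≥ 25 ✓ → eligible.
Meal Allowance — status temporary ✗ (excluded) → not eligible.

Legal Services Plan, 401(k) Plan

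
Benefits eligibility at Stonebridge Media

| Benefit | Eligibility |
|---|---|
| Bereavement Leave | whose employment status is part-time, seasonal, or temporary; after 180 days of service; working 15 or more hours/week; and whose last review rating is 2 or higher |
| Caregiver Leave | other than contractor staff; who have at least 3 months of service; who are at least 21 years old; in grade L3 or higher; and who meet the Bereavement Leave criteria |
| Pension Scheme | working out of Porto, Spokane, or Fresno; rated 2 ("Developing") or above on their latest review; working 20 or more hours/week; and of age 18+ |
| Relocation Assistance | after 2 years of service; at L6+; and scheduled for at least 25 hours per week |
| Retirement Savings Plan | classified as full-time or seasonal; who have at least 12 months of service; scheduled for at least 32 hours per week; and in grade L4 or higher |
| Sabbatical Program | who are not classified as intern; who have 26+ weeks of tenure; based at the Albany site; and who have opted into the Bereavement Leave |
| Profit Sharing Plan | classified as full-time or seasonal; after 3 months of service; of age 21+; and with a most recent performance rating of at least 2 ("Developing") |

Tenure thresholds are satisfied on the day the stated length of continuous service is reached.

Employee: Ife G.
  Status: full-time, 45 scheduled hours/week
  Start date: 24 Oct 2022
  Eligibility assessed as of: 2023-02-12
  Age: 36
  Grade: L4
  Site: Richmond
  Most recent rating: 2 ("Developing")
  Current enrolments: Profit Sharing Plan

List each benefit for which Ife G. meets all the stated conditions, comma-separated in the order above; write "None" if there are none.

Profit Sharing Plan

Service from 24 Oct 2022 to 2023-02-12: 111 days.
Bereavement Leave — status full-time ✗ (requires part-time, seasonal, or temporary) → not eligible.
Caregiver Leave — status full-time ✓ (not excluded); service 111 days ≥ 3 months (≈90 days) ✓; age 36 ≥ 21 ✓; grade L4 ≥ L3 ✓; not eligible for Bereavement Leave ✗ → not eligible.
Pension Scheme — site Richmond ✗ (not Porto, Spokane, or Fresno) → not eligible.
Relocation Assistance — service 111 days < 2 years (≈730 days) ✗ → not eligible.
Retirement Savings Plan — status full-time ✓; service 111 days < 12 months (≈360 days) ✗ → not eligible.
Sabbatical Program — status full-time ✓ (not excluded); service 111 days < 26 weeks (≈182 days) ✗ → not eligible.
Profit Sharing Plan — status full-time ✓; service 111 days ≥ 3 months (≈90 days) ✓; age 36 ≥ 21 ✓; rating 2 ≥ 2 ✓ → eligible.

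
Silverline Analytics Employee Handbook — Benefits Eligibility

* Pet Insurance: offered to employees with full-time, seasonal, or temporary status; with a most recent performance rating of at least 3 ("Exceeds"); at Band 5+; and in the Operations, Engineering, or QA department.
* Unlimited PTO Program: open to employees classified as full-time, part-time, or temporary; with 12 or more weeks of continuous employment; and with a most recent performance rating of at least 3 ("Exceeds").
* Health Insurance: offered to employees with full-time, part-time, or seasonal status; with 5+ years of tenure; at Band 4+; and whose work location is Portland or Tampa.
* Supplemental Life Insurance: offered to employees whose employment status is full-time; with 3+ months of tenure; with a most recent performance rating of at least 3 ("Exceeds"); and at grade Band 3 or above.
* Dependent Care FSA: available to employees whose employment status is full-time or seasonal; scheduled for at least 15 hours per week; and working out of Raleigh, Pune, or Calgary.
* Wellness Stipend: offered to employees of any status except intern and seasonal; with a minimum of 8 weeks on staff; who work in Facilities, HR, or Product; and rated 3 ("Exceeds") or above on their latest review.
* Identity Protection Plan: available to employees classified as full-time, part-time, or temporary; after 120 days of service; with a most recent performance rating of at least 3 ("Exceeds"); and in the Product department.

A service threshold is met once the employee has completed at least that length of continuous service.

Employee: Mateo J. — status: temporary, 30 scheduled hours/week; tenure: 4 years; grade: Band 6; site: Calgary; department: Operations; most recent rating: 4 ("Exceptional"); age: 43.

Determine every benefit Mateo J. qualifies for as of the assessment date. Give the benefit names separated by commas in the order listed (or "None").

Pet Insurance, Unlimited PTO Program

Pet Insurance — status temporary ✓; rating 4 ≥ 3 ✓; grade Band 6 ≥ Band 5 ✓; dept Operations ✓ → eligible.
Unlimited PTO Program — status temporary ✓; service 4 years ≥ 12 weeks (≈84 days) ✓; rating 4 ≥ 3 ✓ → eligible.
Health Insurance — status temporary ✗ (requires full-time, part-time, or seasonal) → not eligible.
Supplemental Life Insurance — status temporary ✗ (requires full-time) → not eligible.
Dependent Care FSA — status temporary ✗ (requires full-time or seasonal) → not eligible.
Wellness Stipend — status temporary ✓ (not excluded); service 4 years ≥ 8 weeks (≈56 days) ✓; dept Operations ✗ → not eligible.
Identity Protection Plan — status temporary ✓; service 4 years ≥ 120 days ✓; rating 4 ≥ 3 ✓; dept Operations ✗ → not eligible.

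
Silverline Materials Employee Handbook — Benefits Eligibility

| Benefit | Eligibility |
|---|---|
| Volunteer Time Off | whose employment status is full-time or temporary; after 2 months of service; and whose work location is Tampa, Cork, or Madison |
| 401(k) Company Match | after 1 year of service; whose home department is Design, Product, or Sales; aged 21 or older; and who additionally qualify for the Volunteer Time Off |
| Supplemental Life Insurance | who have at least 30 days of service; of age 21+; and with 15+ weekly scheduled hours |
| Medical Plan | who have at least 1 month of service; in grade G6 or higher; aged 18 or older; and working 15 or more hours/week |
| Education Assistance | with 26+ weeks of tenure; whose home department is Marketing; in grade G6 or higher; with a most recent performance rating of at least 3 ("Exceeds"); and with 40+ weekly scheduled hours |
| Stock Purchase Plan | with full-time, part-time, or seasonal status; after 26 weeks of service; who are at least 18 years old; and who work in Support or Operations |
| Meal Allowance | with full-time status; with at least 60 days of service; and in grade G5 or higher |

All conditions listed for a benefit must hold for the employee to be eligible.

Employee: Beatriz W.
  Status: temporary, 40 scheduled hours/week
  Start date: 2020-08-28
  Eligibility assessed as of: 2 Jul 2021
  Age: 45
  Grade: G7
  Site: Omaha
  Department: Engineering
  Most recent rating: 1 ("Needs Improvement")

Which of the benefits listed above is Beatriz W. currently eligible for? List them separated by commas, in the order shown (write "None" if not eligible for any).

Service from 2020-08-28 to 2 Jul 2021: 308 days.
Volunteer Time Off — status temporary ✓; service 308 days ≥ 2 months (≈60 days) ✓; site Omaha ✗ (not Tampa, Cork, or Madison) → not eligible.
401(k) Company Match — service 308 days < 1 year (≈365 days) ✗ → not eligible.
Supplemental Life Insurance — service 308 days ≥ 30 days ✓; age 45 ≥ 21 ✓; 40 hrs/wk ≥ 15 ✓ → eligible.
Medical Plan — service 308 days ≥ 1 month (≈30 days) ✓; grade G7 ≥ G6 ✓; age 45 ≥ 18 ✓; 40 hrs/wk ≥ 15 ✓ → eligible.
Education Assistance — service 308 days ≥ 26 weeks (≈182 days) ✓; dept Engineering ✗ → not eligible.
Stock Purchase Plan — status temporary ✗ (requires full-time, part-time, or seasonal) → not eligible.
Meal Allowance — status temporary ✗ (requires full-time) → not eligible.

Supplemental Life Insurance, Medical Plan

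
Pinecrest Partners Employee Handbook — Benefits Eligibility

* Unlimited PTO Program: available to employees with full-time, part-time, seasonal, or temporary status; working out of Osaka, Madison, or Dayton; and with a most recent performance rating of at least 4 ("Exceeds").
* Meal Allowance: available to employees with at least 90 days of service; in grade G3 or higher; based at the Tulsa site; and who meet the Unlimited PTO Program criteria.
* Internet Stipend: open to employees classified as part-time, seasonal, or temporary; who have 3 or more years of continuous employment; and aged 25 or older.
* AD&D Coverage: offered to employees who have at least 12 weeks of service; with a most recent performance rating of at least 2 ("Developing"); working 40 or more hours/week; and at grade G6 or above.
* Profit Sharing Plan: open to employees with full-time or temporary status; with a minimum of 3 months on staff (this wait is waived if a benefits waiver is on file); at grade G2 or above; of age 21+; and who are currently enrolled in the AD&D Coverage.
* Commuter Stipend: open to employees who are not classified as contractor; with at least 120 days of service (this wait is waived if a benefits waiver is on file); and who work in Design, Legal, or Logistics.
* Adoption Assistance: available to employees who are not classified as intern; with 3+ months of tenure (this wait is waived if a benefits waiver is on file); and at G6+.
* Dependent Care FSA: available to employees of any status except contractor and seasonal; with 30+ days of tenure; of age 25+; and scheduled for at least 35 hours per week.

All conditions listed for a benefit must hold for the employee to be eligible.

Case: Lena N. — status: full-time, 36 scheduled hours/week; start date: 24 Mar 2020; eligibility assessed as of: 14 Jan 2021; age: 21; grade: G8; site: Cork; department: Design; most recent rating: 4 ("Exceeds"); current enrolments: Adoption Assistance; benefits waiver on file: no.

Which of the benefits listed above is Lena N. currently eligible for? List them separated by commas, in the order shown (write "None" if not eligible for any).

Service from 24 Mar 2020 to 14 Jan 2021: 296 days.
Unlimited PTO Program — status full-time ✓; site Cork ✗ (not Osaka, Madison, or Dayton) → not eligible.
Meal Allowance — service 296 days ≥ 90 days ✓; grade G8 ≥ G3 ✓; site Cork ✗ (not Tulsa) → not eligible.
Internet Stipend — status full-time ✗ (requires part-time, seasonal, or temporary) → not eligible.
AD&D Coverage — service 296 days ≥ 12 weeks (≈84 days) ✓; rating 4 ≥ 2 ✓; 36 hrs/wk < 40 ✗ → not eligible.
Profit Sharing Plan — status full-time ✓; no waiver, service 296 days ≥ 3 months (≈90 days) ✓; grade G8 ≥ G2 ✓; age 21 ≥ 21 ✓; not enrolled in AD&D Coverage ✗ → not eligible.
Commuter Stipend — status full-time ✓ (not excluded); no waiver, service 296 days ≥ 120 days ✓; dept Design ✓ → eligible.
Adoption Assistance — status full-time ✓ (not excluded); no waiver, service 296 days ≥ 3 months (≈90 days) ✓; grade G8 ≥ G6 ✓ → eligible.
Dependent Care FSA — status full-time ✓ (not excluded); service 296 days ≥ 30 days ✓; age 21 < 25 ✗ → not eligible.

Commuter Stipend, Adoption Assistance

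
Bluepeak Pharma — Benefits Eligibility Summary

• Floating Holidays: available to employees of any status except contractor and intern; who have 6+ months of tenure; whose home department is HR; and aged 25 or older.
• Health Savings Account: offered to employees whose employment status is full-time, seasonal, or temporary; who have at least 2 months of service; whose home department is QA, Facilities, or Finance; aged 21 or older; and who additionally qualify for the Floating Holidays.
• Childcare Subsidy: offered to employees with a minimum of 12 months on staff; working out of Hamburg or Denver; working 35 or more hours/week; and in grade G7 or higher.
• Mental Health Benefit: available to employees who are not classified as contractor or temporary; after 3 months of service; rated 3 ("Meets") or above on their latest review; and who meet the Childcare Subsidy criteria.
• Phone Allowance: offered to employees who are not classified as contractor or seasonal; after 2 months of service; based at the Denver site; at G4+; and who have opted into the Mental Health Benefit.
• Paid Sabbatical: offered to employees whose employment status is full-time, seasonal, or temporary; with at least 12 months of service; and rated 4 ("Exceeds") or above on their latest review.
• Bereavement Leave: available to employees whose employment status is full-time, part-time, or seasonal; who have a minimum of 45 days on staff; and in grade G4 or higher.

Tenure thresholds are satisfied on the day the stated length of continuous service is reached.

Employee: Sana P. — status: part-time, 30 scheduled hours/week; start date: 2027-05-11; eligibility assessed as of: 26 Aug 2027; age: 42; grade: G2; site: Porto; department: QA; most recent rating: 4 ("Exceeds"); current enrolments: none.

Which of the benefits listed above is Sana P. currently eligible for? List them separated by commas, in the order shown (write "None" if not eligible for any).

None

Service from 2027-05-11 to 26 Aug 2027: 107 days.
Floating Holidays — status part-time ✓ (not excluded); service 107 days < 6 months (≈180 days) ✗ → not eligible.
Health Savings Account — status part-time ✗ (requires full-time, seasonal, or temporary) → not eligible.
Childcare Subsidy — service 107 days < 12 months (≈360 days) ✗ → not eligible.
Mental Health Benefit — status part-time ✓ (not excluded); service 107 days ≥ 3 months (≈90 days) ✓; rating 4 ≥ 3 ✓; not eligible for Childcare Subsidy ✗ → not eligible.
Phone Allowance — status part-time ✓ (not excluded); service 107 days ≥ 2 months (≈60 days) ✓; site Porto ✗ (not Denver) → not eligible.
Paid Sabbatical — status part-time ✗ (requires full-time, seasonal, or temporary) → not eligible.
Bereavement Leave — status part-time ✓; service 107 days ≥ 45 days ✓; grade G2 < G4 ✗ → not eligible.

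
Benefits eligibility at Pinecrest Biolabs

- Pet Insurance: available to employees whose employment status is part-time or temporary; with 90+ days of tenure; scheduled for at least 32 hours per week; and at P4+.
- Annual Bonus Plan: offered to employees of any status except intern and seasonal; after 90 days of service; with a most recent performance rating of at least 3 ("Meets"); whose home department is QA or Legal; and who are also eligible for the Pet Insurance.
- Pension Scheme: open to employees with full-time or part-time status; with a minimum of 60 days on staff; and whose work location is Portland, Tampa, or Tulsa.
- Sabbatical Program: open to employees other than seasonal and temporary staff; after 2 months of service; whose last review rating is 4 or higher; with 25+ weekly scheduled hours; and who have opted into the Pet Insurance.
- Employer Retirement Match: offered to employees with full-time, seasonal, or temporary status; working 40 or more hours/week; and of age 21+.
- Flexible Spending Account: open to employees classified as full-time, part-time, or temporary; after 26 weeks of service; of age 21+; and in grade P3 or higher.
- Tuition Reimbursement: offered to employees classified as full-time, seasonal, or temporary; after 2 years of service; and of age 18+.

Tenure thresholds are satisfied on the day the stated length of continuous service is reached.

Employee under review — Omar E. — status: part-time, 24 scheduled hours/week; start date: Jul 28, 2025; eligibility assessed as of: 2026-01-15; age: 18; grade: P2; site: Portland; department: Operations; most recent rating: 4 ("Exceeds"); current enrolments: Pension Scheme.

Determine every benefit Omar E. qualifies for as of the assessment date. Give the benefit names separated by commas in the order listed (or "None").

Service from Jul 28, 2025 to 2026-01-15: 171 days.
Pet Insurance — status part-time ✓; service 171 days ≥ 90 days ✓; 24 hrs/wk < 32 ✗ → not eligible.
Annual Bonus Plan — status part-time ✓ (not excluded); service 171 days ≥ 90 days ✓; rating 4 ≥ 3 ✓; dept Operations ✗ → not eligible.
Pension Scheme — status part-time ✓; service 171 days ≥ 60 days ✓; site Portland ✓ → eligible.
Sabbatical Program — status part-time ✓ (not excluded); service 171 days ≥ 2 months (≈60 days) ✓; rating 4 ≥ 4 ✓; 24 hrs/wk < 25 ✗ → not eligible.
Employer Retirement Match — status part-time ✗ (requires full-time, seasonal, or temporary) → not eligible.
Flexible Spending Account — status part-time ✓; service 171 days < 26 weeks (≈182 days) ✗ → not eligible.
Tuition Reimbursement — status part-time ✗ (requires full-time, seasonal, or temporary) → not eligible.

Pension Scheme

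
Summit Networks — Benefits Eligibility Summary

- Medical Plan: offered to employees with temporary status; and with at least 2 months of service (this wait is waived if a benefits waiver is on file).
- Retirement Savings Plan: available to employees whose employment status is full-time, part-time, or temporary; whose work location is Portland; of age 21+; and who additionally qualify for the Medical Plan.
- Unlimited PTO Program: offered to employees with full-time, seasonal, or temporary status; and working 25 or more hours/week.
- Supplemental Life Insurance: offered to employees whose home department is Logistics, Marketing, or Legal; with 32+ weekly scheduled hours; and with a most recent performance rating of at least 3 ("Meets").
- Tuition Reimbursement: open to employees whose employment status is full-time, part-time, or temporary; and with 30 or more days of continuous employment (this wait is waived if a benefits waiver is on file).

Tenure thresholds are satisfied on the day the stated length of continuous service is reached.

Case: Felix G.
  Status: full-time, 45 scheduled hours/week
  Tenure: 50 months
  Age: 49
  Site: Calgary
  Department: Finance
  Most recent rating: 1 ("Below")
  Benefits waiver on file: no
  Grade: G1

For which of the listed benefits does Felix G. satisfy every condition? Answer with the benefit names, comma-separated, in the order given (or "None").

Unlimited PTO Program, Tuition Reimbursement

Medical Plan — status full-time ✗ (requires temporary) → not eligible.
Retirement Savings Plan — status full-time ✓; site Calgary ✗ (not Portland) → not eligible.
Unlimited PTO Program — status full-time ✓; 45 hrs/wk ≥ 25 ✓ → eligible.
Supplemental Life Insurance — dept Finance ✗ → not eligible.
Tuition Reimbursement — status full-time ✓; no waiver, service 50 months ≥ 30 days ✓ → eligible.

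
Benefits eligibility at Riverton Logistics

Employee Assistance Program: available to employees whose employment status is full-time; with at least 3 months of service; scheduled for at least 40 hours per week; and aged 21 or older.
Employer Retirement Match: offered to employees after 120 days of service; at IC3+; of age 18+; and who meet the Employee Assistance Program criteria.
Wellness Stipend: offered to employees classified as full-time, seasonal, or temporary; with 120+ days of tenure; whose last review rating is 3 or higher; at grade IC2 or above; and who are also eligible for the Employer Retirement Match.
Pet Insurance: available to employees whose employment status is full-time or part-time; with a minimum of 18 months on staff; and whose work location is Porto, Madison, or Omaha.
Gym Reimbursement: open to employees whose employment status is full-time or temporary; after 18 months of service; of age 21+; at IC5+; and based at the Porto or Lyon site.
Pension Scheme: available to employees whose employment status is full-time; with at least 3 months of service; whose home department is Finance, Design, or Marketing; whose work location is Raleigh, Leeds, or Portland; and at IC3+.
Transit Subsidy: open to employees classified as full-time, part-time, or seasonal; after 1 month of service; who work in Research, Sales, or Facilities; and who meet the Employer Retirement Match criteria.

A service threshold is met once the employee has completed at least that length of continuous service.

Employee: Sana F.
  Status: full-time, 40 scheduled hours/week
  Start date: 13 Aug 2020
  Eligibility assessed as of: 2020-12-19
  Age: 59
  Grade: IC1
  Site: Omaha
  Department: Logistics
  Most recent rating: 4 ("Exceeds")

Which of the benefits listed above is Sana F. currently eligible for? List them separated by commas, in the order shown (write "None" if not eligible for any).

Service from 13 Aug 2020 to 2020-12-19: 128 days.
Employee Assistance Program — status full-time ✓; service 128 days ≥ 3 months (≈90 days) ✓; 40 hrs/wk ≥ 40 ✓; age 59 ≥ 21 ✓ → eligible.
Employer Retirement Match — service 128 days ≥ 120 days ✓; grade IC1 < IC3 ✗ → not eligible.
Wellness Stipend — status full-time ✓; service 128 days ≥ 120 days ✓; rating 4 ≥ 3 ✓; grade IC1 < IC2 ✗ → not eligible.
Pet Insurance — status full-time ✓; service 128 days < 18 months (≈540 days) ✗ → not eligible.
Gym Reimbursement — status full-time ✓; service 128 days < 18 months (≈540 days) ✗ → not eligible.
Pension Scheme — status full-time ✓; service 128 days ≥ 3 months (≈90 days) ✓; dept Logistics ✗ → not eligible.
Transit Subsidy — status full-time ✓; service 128 days ≥ 1 month (≈30 days) ✓; dept Logistics ✗ → not eligible.

Employee Assistance Program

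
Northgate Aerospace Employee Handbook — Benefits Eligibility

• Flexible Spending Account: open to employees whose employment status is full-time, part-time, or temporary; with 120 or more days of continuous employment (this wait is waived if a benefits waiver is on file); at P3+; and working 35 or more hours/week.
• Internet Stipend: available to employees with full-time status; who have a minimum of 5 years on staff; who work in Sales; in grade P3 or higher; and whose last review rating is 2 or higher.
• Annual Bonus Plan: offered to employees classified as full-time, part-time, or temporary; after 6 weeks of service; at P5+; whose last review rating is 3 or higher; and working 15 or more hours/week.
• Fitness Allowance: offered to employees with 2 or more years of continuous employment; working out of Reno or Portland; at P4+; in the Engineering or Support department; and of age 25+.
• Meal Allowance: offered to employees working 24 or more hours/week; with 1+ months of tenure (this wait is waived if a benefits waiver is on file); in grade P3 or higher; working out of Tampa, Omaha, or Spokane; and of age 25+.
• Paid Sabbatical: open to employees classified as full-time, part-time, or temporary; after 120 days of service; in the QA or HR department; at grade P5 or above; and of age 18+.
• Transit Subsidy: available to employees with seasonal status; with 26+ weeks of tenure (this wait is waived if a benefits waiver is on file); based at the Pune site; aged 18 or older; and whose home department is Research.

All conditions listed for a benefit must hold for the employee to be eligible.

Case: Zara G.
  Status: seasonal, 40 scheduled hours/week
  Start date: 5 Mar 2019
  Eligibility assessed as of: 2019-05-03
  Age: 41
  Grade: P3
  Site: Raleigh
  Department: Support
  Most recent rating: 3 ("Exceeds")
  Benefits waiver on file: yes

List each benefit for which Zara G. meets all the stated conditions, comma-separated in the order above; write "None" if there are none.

Service from 5 Mar 2019 to 2019-05-03: 59 days.
Flexible Spending Account — status seasonal ✗ (requires full-time, part-time, or temporary) → not eligible.
Internet Stipend — status seasonal ✗ (requires full-time) → not eligible.
Annual Bonus Plan — status seasonal ✗ (requires full-time, part-time, or temporary) → not eligible.
Fitness Allowance — service 59 days < 2 years (≈730 days) ✗ → not eligible.
Meal Allowance — 40 hrs/wk ≥ 24 ✓; benefits waiver on file ✓; grade P3 ≥ P3 ✓; site Raleigh ✗ (not Tampa, Omaha, or Spokane) → not eligible.
Paid Sabbatical — status seasonal ✗ (requires full-time, part-time, or temporary) → not eligible.
Transit Subsidy — status seasonal ✓; benefits waiver on file ✓; site Raleigh ✗ (not Pune) → not eligible.

None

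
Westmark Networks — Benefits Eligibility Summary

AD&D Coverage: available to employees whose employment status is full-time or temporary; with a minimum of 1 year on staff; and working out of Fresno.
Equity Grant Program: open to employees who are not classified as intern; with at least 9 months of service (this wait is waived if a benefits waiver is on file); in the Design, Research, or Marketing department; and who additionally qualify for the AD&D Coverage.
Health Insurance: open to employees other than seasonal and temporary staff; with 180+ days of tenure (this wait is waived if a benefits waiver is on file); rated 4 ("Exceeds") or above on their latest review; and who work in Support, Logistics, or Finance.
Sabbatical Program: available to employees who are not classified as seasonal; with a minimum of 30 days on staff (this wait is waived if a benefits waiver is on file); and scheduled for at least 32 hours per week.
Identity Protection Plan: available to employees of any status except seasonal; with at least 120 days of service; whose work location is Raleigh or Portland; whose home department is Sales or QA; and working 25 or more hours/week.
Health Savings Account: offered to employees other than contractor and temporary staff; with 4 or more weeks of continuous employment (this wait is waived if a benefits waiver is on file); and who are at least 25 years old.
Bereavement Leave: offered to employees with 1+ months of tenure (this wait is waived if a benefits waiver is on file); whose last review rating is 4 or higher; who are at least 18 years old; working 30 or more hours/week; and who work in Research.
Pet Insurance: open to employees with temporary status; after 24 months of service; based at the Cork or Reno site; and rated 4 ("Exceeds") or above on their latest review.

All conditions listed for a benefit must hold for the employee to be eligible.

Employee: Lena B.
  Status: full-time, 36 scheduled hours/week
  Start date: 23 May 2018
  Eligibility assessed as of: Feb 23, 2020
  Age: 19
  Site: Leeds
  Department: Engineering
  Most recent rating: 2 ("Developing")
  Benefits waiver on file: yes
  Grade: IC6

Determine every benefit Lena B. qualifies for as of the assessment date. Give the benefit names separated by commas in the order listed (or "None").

Sabbatical Program

Service from 23 May 2018 to Feb 23, 2020: 641 days.
AD&D Coverage — status full-time ✓; service 641 days ≥ 1 year (≈365 days) ✓; site Leeds ✗ (not Fresno) → not eligible.
Equity Grant Program — status full-time ✓ (not excluded); benefits waiver on file ✓; dept Engineering ✗ → not eligible.
Health Insurance — status full-time ✓ (not excluded); benefits waiver on file ✓; rating 2 < 4 ✗ → not eligible.
Sabbatical Program — status full-time ✓ (not excluded); benefits waiver on file ✓; 36 hrs/wk ≥ 32 ✓ → eligible.
Identity Protection Plan — status full-time ✓ (not excluded); service 641 days ≥ 120 days ✓; site Leeds ✗ (not Raleigh or Portland) → not eligible.
Health Savings Account — status full-time ✓ (not excluded); benefits waiver on file ✓; age 19 < 25 ✗ → not eligible.
Bereavement Leave — benefits waiver on file ✓; rating 2 < 4 ✗ → not eligible.
Pet Insurance — status full-time ✗ (requires temporary) → not eligible.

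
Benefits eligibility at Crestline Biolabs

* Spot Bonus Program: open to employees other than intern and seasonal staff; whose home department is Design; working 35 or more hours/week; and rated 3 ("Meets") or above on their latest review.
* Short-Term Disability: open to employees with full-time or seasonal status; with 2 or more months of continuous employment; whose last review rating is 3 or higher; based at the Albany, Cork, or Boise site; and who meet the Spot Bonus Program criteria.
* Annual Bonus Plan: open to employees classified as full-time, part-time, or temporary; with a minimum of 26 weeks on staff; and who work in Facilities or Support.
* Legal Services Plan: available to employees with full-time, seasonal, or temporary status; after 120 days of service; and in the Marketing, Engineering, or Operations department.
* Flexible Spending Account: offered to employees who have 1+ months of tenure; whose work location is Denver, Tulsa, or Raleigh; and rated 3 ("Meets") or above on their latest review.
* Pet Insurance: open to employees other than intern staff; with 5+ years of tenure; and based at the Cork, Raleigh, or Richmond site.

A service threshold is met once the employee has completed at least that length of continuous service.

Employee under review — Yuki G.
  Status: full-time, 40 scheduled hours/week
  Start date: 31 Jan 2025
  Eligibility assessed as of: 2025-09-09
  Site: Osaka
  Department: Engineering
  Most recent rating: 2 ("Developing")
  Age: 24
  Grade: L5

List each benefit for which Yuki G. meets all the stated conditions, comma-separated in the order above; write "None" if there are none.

Legal Services Plan

Service from 31 Jan 2025 to 2025-09-09: 221 days.
Spot Bonus Program — status full-time ✓ (not excluded); dept Engineering ✗ → not eligible.
Short-Term Disability — status full-time ✓; service 221 days ≥ 2 months (≈60 days) ✓; rating 2 < 3 ✗ → not eligible.
Annual Bonus Plan — status full-time ✓; service 221 days ≥ 26 weeks (≈182 days) ✓; dept Engineering ✗ → not eligible.
Legal Services Plan — status full-time ✓; service 221 days ≥ 120 days ✓; dept Engineering ✓ → eligible.
Flexible Spending Account — service 221 days ≥ 1 month (≈30 days) ✓; site Osaka ✗ (not Denver, Tulsa, or Raleigh) → not eligible.
Pet Insurance — status full-time ✓ (not excluded); service 221 days < 5 years (≈1825 days) ✗ → not eligible.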